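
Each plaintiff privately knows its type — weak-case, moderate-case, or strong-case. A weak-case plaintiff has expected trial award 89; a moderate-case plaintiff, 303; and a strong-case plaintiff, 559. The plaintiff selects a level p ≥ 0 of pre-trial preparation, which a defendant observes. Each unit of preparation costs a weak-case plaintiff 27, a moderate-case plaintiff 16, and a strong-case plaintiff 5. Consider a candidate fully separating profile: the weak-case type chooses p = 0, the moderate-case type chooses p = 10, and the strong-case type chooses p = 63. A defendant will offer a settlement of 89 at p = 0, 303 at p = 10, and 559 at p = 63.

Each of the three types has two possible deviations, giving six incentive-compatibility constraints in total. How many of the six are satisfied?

Weak-case (own payoff 89): to p=10 gives 303 − 27×10 = 33 → no gain ✓; to p=63 gives 559 − 27×63 = -1142 → no gain ✓.
Strong-case (own payoff 559 − 5×63 = 244): to p=0 gives 89 → no gain ✓; to p=10 gives 303 − 5×10 = 253 → profitable ✗.
Moderate-case (own payoff 303 − 16×10 = 143): to p=0 gives 89 → no gain ✓; to p=63 gives 559 − 16×63 = -449 → no gain ✓.
5 of the 6 constraints hold; not an equilibrium.

5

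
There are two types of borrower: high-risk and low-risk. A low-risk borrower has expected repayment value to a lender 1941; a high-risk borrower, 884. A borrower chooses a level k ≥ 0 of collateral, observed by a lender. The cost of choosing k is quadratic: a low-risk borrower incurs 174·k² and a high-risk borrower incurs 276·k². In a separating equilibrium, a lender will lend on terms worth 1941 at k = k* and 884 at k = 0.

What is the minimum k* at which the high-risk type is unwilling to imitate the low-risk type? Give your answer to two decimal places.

1.96

The high-risk type at k = 0 receives 884; imitating at k* yields 1941 − 276·k*².
Indifference: 884 = 1941 − 276·k*², so k*² = (1941 − 884) / 276 ≈ 3.8297.
k* = √3.8297 ≈ 1.96.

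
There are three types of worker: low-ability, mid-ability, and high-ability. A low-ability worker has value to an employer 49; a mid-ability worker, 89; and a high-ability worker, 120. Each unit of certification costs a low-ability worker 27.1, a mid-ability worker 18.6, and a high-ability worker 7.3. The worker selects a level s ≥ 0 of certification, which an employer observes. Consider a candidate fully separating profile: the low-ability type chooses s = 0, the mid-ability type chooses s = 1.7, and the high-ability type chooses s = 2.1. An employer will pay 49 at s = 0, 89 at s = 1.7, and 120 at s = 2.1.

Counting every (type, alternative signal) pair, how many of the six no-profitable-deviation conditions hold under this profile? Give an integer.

4

High-ability (own payoff 120 − 7.3×2.1 = 104.67): to s=0 gives 49 → no gain ✓; to s=1.7 gives 89 − 7.3×1.7 = 76.59 → no gain ✓.
Mid-ability (own payoff 89 − 18.6×1.7 = 57.38): to s=0 gives 49 → no gain ✓; to s=2.1 gives 120 − 18.6×2.1 = 80.94 → profitable ✗.
Low-ability (own payoff 49): to s=1.7 gives 89 − 27.1×1.7 = 42.93 → no gain ✓; to s=2.1 gives 120 − 27.1×2.1 = 63.09 → profitable ✗.
4 of the 6 constraints hold; not an equilibrium.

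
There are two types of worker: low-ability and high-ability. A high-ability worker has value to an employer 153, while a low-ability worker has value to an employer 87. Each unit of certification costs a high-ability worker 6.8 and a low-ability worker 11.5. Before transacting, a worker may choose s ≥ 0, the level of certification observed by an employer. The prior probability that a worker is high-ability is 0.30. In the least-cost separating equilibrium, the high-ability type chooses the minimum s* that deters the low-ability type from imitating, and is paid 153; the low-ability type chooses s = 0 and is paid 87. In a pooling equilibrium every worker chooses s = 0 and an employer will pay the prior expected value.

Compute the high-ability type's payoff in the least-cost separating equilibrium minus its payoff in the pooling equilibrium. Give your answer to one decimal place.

Least-cost separating signal: s* solves 87 = 153 − 11.5·s*, so s* = (153 − 87)/11.5 ≈ 5.7391.
High-ability type's separating payoff: 153 − 6.8 × s* = 153 − 6.8 × (153 − 87)/11.5 = 153 − 448.8/11.5 ≈ 113.974.
Pooling payoff: 0.30 × 153 + 0.70 × 87 = 106.8.
Difference: 113.974 − 106.8 = 7.174, i.e. 7.2 to one decimal place.
The high-ability type prefers to separate.

7.2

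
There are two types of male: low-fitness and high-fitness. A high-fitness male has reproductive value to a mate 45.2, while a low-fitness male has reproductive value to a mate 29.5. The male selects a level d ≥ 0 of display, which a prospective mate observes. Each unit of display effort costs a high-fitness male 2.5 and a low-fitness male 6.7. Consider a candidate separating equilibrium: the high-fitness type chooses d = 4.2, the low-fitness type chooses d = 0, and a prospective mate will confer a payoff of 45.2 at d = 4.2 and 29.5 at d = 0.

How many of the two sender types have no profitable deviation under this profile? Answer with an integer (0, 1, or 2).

Low-fitness type: stay at 0 → 29.5; mimic → 45.2 − 6.7 × 4.2 = 17.06. IC holds (29.5 ≥ 17.06).
High-fitness type: signal → 45.2 − 2.5 × 4.2 = 34.7; deviate to 0 → 29.5. IC holds (34.7 ≥ 29.5).
2 of 2 constraints hold, so this is a separating equilibrium.

2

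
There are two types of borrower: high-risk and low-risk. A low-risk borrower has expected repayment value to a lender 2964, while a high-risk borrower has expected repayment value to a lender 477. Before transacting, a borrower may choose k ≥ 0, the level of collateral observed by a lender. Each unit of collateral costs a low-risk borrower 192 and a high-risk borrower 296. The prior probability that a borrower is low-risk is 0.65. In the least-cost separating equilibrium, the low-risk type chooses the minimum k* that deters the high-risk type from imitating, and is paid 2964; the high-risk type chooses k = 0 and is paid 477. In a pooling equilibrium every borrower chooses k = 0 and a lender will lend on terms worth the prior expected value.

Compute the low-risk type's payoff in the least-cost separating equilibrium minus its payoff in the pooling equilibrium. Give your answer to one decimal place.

-742.7

Least-cost separating signal: k* solves 477 = 2964 − 296·k*, so k* = (2964 − 477)/296 ≈ 8.4020.
Low-risk type's separating payoff: 2964 − 192 × k* = 2964 − 192 × (2964 − 477)/296 = 2964 − 477504/296 ≈ 1350.811.
Pooling payoff: 0.65 × 2964 + 0.35 × 477 = 2093.55.
Difference: 1350.811 − 2093.55 = -742.739, i.e. -742.7 to one decimal place.
The low-risk type would prefer the pooling outcome.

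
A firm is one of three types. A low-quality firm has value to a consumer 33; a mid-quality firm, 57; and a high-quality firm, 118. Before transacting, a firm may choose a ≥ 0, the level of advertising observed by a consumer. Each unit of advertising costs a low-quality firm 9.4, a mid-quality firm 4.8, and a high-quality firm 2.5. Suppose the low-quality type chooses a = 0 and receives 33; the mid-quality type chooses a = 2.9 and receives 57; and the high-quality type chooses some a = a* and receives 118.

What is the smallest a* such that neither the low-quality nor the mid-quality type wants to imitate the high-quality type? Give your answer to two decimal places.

15.61

Low-quality type (on-path payoff 33) won't mimic when 33 ≥ 118 − 9.4·a*, i.e. a* ≥ 9.04.
Mid-quality type (on-path payoff 57 − 4.8×2.9 = 43.08) won't mimic when 43.08 ≥ 118 − 4.8·a*, i.e. a* ≥ 15.61.
Both must hold, so a* = max(9.04, 15.61) = 15.61. The mid-quality type's constraint binds.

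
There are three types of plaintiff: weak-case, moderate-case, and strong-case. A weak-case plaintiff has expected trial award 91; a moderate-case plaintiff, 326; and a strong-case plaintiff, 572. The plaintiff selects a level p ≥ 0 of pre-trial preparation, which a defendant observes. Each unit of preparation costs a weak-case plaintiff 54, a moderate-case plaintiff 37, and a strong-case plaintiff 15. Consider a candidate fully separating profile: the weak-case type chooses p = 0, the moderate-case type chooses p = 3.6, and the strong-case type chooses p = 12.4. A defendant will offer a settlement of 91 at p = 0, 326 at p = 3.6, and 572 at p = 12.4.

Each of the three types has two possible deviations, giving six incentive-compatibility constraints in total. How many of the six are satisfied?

Moderate-case (own payoff 326 − 37×3.6 = 192.8): to p=0 gives 91 → no gain ✓; to p=12.4 gives 572 − 37×12.4 = 113.2 → no gain ✓.
Strong-case (own payoff 572 − 15×12.4 = 386): to p=0 gives 91 → no gain ✓; to p=3.6 gives 326 − 15×3.6 = 272 → no gain ✓.
Weak-case (own payoff 91): to p=3.6 gives 326 − 54×3.6 = 131.6 → profitable ✗; to p=12.4 gives 572 − 54×12.4 = -97.6 → no gain ✓.
5 of the 6 constraints hold; not an equilibrium.

5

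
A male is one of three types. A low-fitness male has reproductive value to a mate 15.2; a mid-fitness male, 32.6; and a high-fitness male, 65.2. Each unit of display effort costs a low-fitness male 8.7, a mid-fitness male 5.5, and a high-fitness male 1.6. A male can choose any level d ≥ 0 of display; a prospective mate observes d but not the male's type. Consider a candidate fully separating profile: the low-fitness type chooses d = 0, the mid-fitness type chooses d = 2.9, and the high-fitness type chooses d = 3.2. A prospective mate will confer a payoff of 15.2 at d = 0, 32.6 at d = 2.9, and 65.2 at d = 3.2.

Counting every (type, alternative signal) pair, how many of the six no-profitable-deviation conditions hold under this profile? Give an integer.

Mid-fitness (own payoff 32.6 − 5.5×2.9 = 16.65): to d=0 gives 15.2 → no gain ✓; to d=3.2 gives 65.2 − 5.5×3.2 = 47.6 → profitable ✗.
Low-fitness (own payoff 15.2): to d=2.9 gives 32.6 − 8.7×2.9 = 7.37 → no gain ✓; to d=3.2 gives 65.2 − 8.7×3.2 = 37.36 → profitable ✗.
High-fitness (own payoff 65.2 − 1.6×3.2 = 60.08): to d=0 gives 15.2 → no gain ✓; to d=2.9 gives 32.6 − 1.6×2.9 = 27.96 → no gain ✓.
4 of the 6 constraints hold; not an equilibrium.

4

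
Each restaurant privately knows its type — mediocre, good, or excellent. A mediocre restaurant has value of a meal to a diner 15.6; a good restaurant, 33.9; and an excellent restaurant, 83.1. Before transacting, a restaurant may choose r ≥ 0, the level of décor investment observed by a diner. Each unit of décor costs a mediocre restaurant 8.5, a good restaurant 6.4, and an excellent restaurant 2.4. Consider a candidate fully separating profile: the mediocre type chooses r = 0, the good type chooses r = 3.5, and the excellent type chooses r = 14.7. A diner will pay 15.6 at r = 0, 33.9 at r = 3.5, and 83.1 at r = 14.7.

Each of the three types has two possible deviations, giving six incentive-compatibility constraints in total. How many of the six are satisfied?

Mediocre (own payoff 15.6): to r=3.5 gives 33.9 − 8.5×3.5 = 4.15 → no gain ✓; to r=14.7 gives 83.1 − 8.5×14.7 = -41.85 → no gain ✓.
Excellent (own payoff 83.1 − 2.4×14.7 = 47.82): to r=0 gives 15.6 → no gain ✓; to r=3.5 gives 33.9 − 2.4×3.5 = 25.5 → no gain ✓.
Good (own payoff 33.9 − 6.4×3.5 = 11.5): to r=0 gives 15.6 → profitable ✗; to r=14.7 gives 83.1 − 6.4×14.7 = -10.98 → no gain ✓.
5 of the 6 constraints hold; not an equilibrium.

5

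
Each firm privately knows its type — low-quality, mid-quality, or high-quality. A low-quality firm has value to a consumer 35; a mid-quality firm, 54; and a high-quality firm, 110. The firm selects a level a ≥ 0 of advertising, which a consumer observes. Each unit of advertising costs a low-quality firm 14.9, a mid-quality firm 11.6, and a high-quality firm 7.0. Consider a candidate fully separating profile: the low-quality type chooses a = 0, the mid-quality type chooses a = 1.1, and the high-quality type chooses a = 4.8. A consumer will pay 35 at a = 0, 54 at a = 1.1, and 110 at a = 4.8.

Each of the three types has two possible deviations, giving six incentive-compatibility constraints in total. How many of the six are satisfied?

3

High-quality (own payoff 110 − 7.0×4.8 = 76.4): to a=0 gives 35 → no gain ✓; to a=1.1 gives 54 − 7.0×1.1 = 46.3 → no gain ✓.
Low-quality (own payoff 35): to a=1.1 gives 54 − 14.9×1.1 = 37.61 → profitable ✗; to a=4.8 gives 110 − 14.9×4.8 = 38.48 → profitable ✗.
Mid-quality (own payoff 54 − 11.6×1.1 = 41.24): to a=0 gives 35 → no gain ✓; to a=4.8 gives 110 − 11.6×4.8 = 54.32 → profitable ✗.
3 of the 6 constraints hold; not an equilibrium.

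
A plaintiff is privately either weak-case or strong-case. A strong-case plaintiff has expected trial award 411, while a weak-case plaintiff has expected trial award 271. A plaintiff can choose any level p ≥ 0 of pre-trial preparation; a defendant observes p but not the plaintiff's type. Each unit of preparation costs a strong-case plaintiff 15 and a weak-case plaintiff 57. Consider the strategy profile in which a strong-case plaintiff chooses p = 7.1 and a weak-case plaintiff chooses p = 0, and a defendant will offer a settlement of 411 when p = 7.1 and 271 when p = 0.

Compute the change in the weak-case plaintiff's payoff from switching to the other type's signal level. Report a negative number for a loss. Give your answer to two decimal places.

Playing p = 0 the weak-case plaintiff receives 271.
Deviating to p = 7.1 brings payment 411 at cost 57 × 7.1 = 404.7, netting 6.3.
Gain from deviating: 6.3 − 271 = -264.70.
The gain is negative, so the weak-case type's incentive-compatibility constraint is satisfied.

-264.70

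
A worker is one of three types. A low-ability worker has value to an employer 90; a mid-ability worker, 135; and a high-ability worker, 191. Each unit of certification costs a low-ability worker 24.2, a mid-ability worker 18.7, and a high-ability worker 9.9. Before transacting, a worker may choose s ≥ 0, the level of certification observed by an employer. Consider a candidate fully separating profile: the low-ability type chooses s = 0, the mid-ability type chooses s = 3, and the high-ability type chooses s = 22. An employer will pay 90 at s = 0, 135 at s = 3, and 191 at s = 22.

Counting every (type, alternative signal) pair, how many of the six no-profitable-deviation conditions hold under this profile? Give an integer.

Mid-ability (own payoff 135 − 18.7×3 = 78.9): to s=0 gives 90 → profitable ✗; to s=22 gives 191 − 18.7×22 = -220.4 → no gain ✓.
High-ability (own payoff 191 − 9.9×22 = -26.8): to s=0 gives 90 → profitable ✗; to s=3 gives 135 − 9.9×3 = 105.3 → profitable ✗.
Low-ability (own payoff 90): to s=3 gives 135 − 24.2×3 = 62.4 → no gain ✓; to s=22 gives 191 − 24.2×22 = -341.4 → no gain ✓.
3 of the 6 constraints hold; not an equilibrium.

3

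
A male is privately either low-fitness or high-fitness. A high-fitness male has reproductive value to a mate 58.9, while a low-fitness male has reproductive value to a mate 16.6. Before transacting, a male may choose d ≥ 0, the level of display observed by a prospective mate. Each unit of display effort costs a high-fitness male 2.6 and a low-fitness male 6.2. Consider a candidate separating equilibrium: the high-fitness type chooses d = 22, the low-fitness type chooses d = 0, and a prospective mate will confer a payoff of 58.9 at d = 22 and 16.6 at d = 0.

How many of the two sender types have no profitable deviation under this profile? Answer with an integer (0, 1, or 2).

Low-fitness type: stay at 0 → 16.6; mimic → 58.9 − 6.2 × 22 = -77.5. IC holds (16.6 ≥ -77.5).
High-fitness type: signal → 58.9 − 2.6 × 22 = 1.7; deviate to 0 → 16.6. IC fails (1.7 < 16.6).
1 of 2 constraints hold, so this profile is not an equilibrium.

1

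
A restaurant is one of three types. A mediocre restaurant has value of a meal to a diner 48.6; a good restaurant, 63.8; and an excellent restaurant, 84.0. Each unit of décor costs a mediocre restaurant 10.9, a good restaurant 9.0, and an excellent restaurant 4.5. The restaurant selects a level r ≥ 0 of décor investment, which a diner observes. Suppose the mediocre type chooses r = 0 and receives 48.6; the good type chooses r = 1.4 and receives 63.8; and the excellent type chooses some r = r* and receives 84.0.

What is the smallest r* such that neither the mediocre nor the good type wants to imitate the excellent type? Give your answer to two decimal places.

3.64

Mediocre type (on-path payoff 48.6) won't mimic when 48.6 ≥ 84.0 − 10.9·r*, i.e. r* ≥ 3.25.
Good type (on-path payoff 63.8 − 9.0×1.4 = 51.2) won't mimic when 51.2 ≥ 84.0 − 9.0·r*, i.e. r* ≥ 3.64.
Both must hold, so r* = max(3.25, 3.64) = 3.64. The good type's constraint binds.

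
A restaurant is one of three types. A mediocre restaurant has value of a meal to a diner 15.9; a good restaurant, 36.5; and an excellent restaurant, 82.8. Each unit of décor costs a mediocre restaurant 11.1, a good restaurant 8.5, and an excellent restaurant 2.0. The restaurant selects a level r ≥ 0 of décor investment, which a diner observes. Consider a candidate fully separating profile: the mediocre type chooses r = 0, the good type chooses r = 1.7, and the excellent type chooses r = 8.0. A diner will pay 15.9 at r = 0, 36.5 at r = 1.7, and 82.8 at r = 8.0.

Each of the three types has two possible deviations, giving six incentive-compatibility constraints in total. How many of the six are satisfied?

5

Mediocre (own payoff 15.9): to r=1.7 gives 36.5 − 11.1×1.7 = 17.63 → profitable ✗; to r=8.0 gives 82.8 − 11.1×8.0 = -6 → no gain ✓.
Good (own payoff 36.5 − 8.5×1.7 = 22.05): to r=0 gives 15.9 → no gain ✓; to r=8.0 gives 82.8 − 8.5×8.0 = 14.8 → no gain ✓.
Excellent (own payoff 82.8 − 2.0×8.0 = 66.8): to r=0 gives 15.9 → no gain ✓; to r=1.7 gives 36.5 − 2.0×1.7 = 33.1 → no gain ✓.
5 of the 6 constraints hold; not an equilibrium.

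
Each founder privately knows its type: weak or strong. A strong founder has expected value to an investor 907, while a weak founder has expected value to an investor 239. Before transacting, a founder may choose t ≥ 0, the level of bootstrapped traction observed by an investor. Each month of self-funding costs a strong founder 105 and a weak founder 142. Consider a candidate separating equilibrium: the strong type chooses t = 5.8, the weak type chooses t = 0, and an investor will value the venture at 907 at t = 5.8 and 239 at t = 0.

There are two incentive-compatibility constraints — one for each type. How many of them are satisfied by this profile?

2

Strong type: signal → 907 − 105 × 5.8 = 298; deviate to 0 → 239. IC holds (298 ≥ 239).
Weak type: stay at 0 → 239; mimic → 907 − 142 × 5.8 = 83.4. IC holds (239 ≥ 83.4).
2 of 2 constraints hold, so this is a separating equilibrium.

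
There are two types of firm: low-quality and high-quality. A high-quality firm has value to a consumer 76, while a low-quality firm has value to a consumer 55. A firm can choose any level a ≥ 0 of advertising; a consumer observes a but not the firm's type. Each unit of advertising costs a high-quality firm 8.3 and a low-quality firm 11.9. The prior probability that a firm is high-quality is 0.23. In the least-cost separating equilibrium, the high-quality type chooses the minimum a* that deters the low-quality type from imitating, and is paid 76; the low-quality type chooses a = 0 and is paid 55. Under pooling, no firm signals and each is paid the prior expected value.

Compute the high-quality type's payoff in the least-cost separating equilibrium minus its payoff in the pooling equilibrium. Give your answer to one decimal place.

Least-cost separating signal: a* solves 55 = 76 − 11.9·a*, so a* = (76 − 55)/11.9 ≈ 1.7647.
High-quality type's separating payoff: 76 − 8.3 × a* = 76 − 8.3 × (76 − 55)/11.9 = 76 − 174.3/11.9 ≈ 61.353.
Pooling payoff: 0.23 × 76 + 0.77 × 55 = 59.83.
Difference: 61.353 − 59.83 = 1.523, i.e. 1.5 to one decimal place.
The high-quality type prefers to separate.

1.5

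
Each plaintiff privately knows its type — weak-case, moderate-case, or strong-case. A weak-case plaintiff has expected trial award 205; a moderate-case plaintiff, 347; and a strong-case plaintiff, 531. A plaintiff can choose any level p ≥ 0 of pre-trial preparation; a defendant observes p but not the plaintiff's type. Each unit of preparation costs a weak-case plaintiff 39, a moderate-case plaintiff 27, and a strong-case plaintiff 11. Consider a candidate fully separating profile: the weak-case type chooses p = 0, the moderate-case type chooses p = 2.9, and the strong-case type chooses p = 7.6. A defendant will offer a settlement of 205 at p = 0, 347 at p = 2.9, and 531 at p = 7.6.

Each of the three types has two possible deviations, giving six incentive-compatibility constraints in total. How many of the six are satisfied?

Moderate-case (own payoff 347 − 27×2.9 = 268.7): to p=0 gives 205 → no gain ✓; to p=7.6 gives 531 − 27×7.6 = 325.8 → profitable ✗.
Strong-case (own payoff 531 − 11×7.6 = 447.4): to p=0 gives 205 → no gain ✓; to p=2.9 gives 347 − 11×2.9 = 315.1 → no gain ✓.
Weak-case (own payoff 205): to p=2.9 gives 347 − 39×2.9 = 233.9 → profitable ✗; to p=7.6 gives 531 − 39×7.6 = 234.6 → profitable ✗.
3 of the 6 constraints hold; not an equilibrium.

3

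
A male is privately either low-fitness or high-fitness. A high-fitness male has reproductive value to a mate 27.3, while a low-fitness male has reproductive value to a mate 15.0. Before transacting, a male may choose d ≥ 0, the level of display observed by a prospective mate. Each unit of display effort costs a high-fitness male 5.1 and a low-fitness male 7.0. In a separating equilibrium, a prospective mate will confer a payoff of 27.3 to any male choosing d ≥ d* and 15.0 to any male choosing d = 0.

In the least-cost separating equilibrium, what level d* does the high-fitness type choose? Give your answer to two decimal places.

A low-fitness male choosing d = 0 receives 15.0.
Imitating at d* instead would pay 27.3 at cost 7.0·d*, netting 27.3 − 7.0·d*.
Indifference: 15.0 = 27.3 − 7.0·d*, so d* = (27.3 − 15.0) / 7.0 ≈ 1.76.
At d* the low-fitness type's incentive constraint just binds; the high-fitness type strictly prefers d* since its per-unit cost is lower.

1.76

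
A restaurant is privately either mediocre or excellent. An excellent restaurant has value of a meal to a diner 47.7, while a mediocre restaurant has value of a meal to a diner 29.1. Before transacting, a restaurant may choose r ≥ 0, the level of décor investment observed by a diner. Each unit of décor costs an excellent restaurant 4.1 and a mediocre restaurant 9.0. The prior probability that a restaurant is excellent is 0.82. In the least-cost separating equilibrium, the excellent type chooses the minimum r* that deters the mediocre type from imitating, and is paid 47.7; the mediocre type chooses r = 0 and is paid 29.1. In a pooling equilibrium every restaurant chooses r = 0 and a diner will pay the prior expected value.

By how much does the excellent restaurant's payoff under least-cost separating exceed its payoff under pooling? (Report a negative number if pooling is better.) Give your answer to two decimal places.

-5.13

Least-cost separating signal: r* solves 29.1 = 47.7 − 9.0·r*, so r* = (47.7 − 29.1)/9.0 ≈ 2.0667.
Excellent type's separating payoff: 47.7 − 4.1 × r* = 47.7 − 4.1 × (47.7 − 29.1)/9.0 = 47.7 − 76.26/9.0 ≈ 39.2267.
Pooling payoff: 0.82 × 47.7 + 0.18 × 29.1 = 44.352.
Difference: 39.2267 − 44.352 = -5.1253, i.e. -5.13 to two decimal places.
The excellent type would prefer the pooling outcome.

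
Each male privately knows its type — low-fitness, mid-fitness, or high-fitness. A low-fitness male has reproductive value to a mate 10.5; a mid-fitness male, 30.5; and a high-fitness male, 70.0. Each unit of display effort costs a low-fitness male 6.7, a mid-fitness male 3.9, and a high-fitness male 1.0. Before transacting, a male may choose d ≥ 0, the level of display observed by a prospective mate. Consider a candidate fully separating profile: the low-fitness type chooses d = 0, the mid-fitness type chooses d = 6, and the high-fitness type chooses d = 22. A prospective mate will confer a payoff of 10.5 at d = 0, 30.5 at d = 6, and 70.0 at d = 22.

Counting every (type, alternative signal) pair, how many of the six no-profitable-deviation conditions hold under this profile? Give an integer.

Mid-fitness (own payoff 30.5 − 3.9×6 = 7.1): to d=0 gives 10.5 → profitable ✗; to d=22 gives 70.0 − 3.9×22 = -15.8 → no gain ✓.
High-fitness (own payoff 70.0 − 1.0×22 = 48): to d=0 gives 10.5 → no gain ✓; to d=6 gives 30.5 − 1.0×6 = 24.5 → no gain ✓.
Low-fitness (own payoff 10.5): to d=6 gives 30.5 − 6.7×6 = -9.7 → no gain ✓; to d=22 gives 70.0 − 6.7×22 = -77.4 → no gain ✓.
5 of the 6 constraints hold; not an equilibrium.

5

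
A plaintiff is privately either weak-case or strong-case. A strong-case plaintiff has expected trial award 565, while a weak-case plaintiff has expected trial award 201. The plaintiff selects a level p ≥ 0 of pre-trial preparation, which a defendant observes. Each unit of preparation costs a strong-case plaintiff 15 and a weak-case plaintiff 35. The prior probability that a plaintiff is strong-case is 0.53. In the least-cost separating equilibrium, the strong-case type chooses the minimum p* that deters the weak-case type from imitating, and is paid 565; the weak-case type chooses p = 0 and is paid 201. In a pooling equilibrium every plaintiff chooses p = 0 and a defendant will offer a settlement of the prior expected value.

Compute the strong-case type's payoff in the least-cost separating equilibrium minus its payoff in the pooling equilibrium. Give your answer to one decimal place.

Least-cost separating signal: p* solves 201 = 565 − 35·p*, so p* = (565 − 201)/35 = 10.4.
Strong-case type's separating payoff: 565 − 15 × p* = 565 − 15 × (565 − 201)/35 = 565 − 5460/35 = 409.
Pooling payoff: 0.53 × 565 + 0.47 × 201 = 393.92.
Difference: 409 − 393.92 = 15.08, i.e. 15.1 to one decimal place.
The strong-case type prefers to separate.

15.1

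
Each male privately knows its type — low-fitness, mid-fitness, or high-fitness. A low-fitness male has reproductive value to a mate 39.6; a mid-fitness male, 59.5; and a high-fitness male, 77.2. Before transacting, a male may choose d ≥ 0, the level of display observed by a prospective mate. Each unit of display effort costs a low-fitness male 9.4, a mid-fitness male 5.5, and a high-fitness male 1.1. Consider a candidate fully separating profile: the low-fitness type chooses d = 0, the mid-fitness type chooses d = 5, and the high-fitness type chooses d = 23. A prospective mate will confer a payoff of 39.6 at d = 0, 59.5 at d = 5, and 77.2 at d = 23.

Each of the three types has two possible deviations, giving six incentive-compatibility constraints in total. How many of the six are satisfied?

4

Mid-fitness (own payoff 59.5 − 5.5×5 = 32): to d=0 gives 39.6 → profitable ✗; to d=23 gives 77.2 − 5.5×23 = -49.3 → no gain ✓.
Low-fitness (own payoff 39.6): to d=5 gives 59.5 − 9.4×5 = 12.5 → no gain ✓; to d=23 gives 77.2 − 9.4×23 = -139 → no gain ✓.
High-fitness (own payoff 77.2 − 1.1×23 = 51.9): to d=0 gives 39.6 → no gain ✓; to d=5 gives 59.5 − 1.1×5 = 54 → profitable ✗.
4 of the 6 constraints hold; not an equilibrium.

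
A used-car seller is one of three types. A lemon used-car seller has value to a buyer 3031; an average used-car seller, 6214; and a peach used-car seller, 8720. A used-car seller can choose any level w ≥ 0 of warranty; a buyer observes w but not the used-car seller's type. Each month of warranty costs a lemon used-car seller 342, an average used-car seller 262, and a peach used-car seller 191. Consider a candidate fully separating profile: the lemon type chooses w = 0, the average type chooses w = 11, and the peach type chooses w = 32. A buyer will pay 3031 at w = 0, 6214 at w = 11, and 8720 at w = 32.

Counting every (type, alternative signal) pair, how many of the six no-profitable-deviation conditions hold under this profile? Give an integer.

Lemon (own payoff 3031): to w=11 gives 6214 − 342×11 = 2452 → no gain ✓; to w=32 gives 8720 − 342×32 = -2224 → no gain ✓.
Average (own payoff 6214 − 262×11 = 3332): to w=0 gives 3031 → no gain ✓; to w=32 gives 8720 − 262×32 = 336 → no gain ✓.
Peach (own payoff 8720 − 191×32 = 2608): to w=0 gives 3031 → profitable ✗; to w=11 gives 6214 − 191×11 = 4113 → profitable ✗.
4 of the 6 constraints hold; not an equilibrium.

4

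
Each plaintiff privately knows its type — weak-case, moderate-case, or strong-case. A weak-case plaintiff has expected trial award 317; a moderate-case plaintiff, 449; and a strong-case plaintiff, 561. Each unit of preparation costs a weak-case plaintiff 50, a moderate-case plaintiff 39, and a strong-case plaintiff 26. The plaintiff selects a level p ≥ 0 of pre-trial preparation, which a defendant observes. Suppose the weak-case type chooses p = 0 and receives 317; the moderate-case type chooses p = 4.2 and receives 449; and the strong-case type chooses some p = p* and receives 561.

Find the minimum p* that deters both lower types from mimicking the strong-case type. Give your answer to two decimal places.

Moderate-case type (on-path payoff 449 − 39×4.2 = 285.2) won't mimic when 285.2 ≥ 561 − 39·p*, i.e. p* ≥ 7.07.
Weak-case type (on-path payoff 317) won't mimic when 317 ≥ 561 − 50·p*, i.e. p* ≥ 4.88.
Both must hold, so p* = max(4.88, 7.07) = 7.07. The moderate-case type's constraint binds.

7.07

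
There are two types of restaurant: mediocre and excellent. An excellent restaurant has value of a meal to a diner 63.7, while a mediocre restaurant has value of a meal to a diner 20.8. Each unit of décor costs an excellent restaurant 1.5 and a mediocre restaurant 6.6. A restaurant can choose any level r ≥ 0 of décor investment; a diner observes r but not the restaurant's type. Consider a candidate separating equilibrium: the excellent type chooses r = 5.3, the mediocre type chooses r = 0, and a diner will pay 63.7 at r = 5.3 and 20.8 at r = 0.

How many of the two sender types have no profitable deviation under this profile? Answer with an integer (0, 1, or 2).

1

Excellent type: signal → 63.7 − 1.5 × 5.3 = 55.75; deviate to 0 → 20.8. IC holds (55.75 ≥ 20.8).
Mediocre type: stay at 0 → 20.8; mimic → 63.7 − 6.6 × 5.3 = 28.72. IC fails (20.8 < 28.72).
1 of 2 constraints hold, so this profile is not an equilibrium.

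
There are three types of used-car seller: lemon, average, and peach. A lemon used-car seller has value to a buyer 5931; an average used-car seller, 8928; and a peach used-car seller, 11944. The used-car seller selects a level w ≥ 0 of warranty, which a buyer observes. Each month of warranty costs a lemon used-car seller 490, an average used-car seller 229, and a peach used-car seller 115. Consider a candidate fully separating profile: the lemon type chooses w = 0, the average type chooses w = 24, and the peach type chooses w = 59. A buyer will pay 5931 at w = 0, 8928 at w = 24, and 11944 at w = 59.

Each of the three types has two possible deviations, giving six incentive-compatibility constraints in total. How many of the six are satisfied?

Lemon (own payoff 5931): to w=24 gives 8928 − 490×24 = -2832 → no gain ✓; to w=59 gives 11944 − 490×59 = -16966 → no gain ✓.
Average (own payoff 8928 − 229×24 = 3432): to w=0 gives 5931 → profitable ✗; to w=59 gives 11944 − 229×59 = -1567 → no gain ✓.
Peach (own payoff 11944 − 115×59 = 5159): to w=0 gives 5931 → profitable ✗; to w=24 gives 8928 − 115×24 = 6168 → profitable ✗.
3 of the 6 constraints hold; not an equilibrium.

3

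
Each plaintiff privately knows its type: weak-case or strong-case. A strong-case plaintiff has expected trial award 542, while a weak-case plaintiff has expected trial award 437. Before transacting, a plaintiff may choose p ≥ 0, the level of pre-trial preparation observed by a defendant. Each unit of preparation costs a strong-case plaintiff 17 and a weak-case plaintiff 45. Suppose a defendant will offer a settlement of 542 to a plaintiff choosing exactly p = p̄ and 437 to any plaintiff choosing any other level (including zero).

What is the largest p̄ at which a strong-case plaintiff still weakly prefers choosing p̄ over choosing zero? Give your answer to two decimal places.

6.18

Choosing p̄ yields the strong-case type 542 − 17·p̄; choosing zero yields 437.
The strong-case type is indifferent at 542 − 17·p̄ = 437, i.e. p̄ = (542 − 437) / 17 ≈ 6.18.
For any p̄ above 6.18 the strong-case type would rather pool at zero, so separation collapses.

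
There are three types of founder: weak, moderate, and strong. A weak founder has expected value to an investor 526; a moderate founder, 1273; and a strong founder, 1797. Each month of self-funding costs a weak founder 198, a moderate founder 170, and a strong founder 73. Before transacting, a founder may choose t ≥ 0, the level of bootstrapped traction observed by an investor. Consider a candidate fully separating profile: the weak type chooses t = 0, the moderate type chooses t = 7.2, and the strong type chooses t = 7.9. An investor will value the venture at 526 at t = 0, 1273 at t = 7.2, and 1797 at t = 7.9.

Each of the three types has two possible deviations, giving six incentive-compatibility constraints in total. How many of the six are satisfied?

Strong (own payoff 1797 − 73×7.9 = 1220.3): to t=0 gives 526 → no gain ✓; to t=7.2 gives 1273 − 73×7.2 = 747.4 → no gain ✓.
Moderate (own payoff 1273 − 170×7.2 = 49): to t=0 gives 526 → profitable ✗; to t=7.9 gives 1797 − 170×7.9 = 454 → profitable ✗.
Weak (own payoff 526): to t=7.2 gives 1273 − 198×7.2 = -152.6 → no gain ✓; to t=7.9 gives 1797 − 198×7.9 = 232.8 → no gain ✓.
4 of the 6 constraints hold; not an equilibrium.

4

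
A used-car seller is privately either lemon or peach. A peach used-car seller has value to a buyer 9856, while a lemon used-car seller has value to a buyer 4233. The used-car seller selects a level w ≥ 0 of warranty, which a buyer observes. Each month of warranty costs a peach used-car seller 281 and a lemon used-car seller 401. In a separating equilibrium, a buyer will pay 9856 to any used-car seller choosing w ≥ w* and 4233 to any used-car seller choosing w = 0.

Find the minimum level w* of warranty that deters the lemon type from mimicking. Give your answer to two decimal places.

A lemon used-car seller choosing w = 0 receives 4233.
Imitating at w* instead would pay 9856 at cost 401·w*, netting 9856 − 401·w*.
Indifference: 4233 = 9856 − 401·w*, so w* = (9856 − 4233) / 401 ≈ 14.02.
At w* the lemon type's incentive constraint just binds; the peach type strictly prefers w* since its per-unit cost is lower.

14.02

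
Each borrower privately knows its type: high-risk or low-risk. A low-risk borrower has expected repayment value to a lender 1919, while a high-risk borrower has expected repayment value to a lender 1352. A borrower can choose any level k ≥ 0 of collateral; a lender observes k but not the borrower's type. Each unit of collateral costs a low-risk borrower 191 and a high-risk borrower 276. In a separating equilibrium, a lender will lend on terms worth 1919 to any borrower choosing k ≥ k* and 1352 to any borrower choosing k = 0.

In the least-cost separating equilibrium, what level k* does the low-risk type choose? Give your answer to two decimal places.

A high-risk borrower choosing k = 0 receives 1352.
Imitating at k* instead would pay 1919 at cost 276·k*, netting 1919 − 276·k*.
Indifference: 1352 = 1919 − 276·k*, so k* = (1919 − 1352) / 276 ≈ 2.05.
This is the high-risk type's binding incentive-compatibility constraint; any k ≥ 2.05 sustains separation on that side.

2.05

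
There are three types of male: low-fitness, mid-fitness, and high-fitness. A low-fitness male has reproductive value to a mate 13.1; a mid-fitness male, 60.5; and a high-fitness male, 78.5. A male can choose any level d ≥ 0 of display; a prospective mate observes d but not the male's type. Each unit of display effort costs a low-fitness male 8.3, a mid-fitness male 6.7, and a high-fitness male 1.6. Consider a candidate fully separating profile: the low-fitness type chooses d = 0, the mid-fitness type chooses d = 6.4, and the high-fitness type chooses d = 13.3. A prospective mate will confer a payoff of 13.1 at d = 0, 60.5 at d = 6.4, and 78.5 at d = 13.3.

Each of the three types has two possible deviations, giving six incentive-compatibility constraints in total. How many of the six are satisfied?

6

Low-fitness (own payoff 13.1): to d=6.4 gives 60.5 − 8.3×6.4 = 7.38 → no gain ✓; to d=13.3 gives 78.5 − 8.3×13.3 = -31.89 → no gain ✓.
Mid-fitness (own payoff 60.5 − 6.7×6.4 = 17.62): to d=0 gives 13.1 → no gain ✓; to d=13.3 gives 78.5 − 6.7×13.3 = -10.61 → no gain ✓.
High-fitness (own payoff 78.5 − 1.6×13.3 = 57.22): to d=0 gives 13.1 → no gain ✓; to d=6.4 gives 60.5 − 1.6×6.4 = 50.26 → no gain ✓.
6 of the 6 constraints hold; this profile is a separating equilibrium.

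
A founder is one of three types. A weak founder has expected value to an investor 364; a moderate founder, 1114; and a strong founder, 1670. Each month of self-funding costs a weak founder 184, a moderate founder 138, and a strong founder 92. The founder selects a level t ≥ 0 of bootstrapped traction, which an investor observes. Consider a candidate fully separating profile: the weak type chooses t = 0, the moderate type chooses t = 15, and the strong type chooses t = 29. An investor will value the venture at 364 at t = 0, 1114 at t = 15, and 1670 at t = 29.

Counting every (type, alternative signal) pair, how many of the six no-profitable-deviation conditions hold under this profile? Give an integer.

Moderate (own payoff 1114 − 138×15 = -956): to t=0 gives 364 → profitable ✗; to t=29 gives 1670 − 138×29 = -2332 → no gain ✓.
Weak (own payoff 364): to t=15 gives 1114 − 184×15 = -1646 → no gain ✓; to t=29 gives 1670 − 184×29 = -3666 → no gain ✓.
Strong (own payoff 1670 − 92×29 = -998): to t=0 gives 364 → profitable ✗; to t=15 gives 1114 − 92×15 = -266 → profitable ✗.
3 of the 6 constraints hold; not an equilibrium.

3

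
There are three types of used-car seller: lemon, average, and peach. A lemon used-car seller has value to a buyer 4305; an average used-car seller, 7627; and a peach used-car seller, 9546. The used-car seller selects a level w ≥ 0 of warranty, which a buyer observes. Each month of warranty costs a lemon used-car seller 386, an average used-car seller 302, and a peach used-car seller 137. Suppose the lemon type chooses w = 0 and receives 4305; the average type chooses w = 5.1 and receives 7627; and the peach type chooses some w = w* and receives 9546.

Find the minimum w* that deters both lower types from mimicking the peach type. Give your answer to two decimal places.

13.58

Lemon type (on-path payoff 4305) won't mimic when 4305 ≥ 9546 − 386·w*, i.e. w* ≥ 13.58.
Average type (on-path payoff 7627 − 302×5.1 = 6086.8) won't mimic when 6086.8 ≥ 9546 − 302·w*, i.e. w* ≥ 11.45.
Both must hold, so w* = max(13.58, 11.45) = 13.58. The lemon type's constraint binds.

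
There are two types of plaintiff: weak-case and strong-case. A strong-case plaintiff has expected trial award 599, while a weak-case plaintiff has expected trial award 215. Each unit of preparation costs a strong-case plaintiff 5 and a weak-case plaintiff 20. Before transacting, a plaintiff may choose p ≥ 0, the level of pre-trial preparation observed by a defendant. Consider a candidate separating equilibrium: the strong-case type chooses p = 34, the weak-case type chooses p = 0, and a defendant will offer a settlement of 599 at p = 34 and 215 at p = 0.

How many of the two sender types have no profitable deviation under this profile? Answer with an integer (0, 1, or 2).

2

Strong-case type: signal → 599 − 5 × 34 = 429; deviate to 0 → 215. IC holds (429 ≥ 215).
Weak-case type: stay at 0 → 215; mimic → 599 − 20 × 34 = -81. IC holds (215 ≥ -81).
2 of 2 constraints hold, so this is a separating equilibrium.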